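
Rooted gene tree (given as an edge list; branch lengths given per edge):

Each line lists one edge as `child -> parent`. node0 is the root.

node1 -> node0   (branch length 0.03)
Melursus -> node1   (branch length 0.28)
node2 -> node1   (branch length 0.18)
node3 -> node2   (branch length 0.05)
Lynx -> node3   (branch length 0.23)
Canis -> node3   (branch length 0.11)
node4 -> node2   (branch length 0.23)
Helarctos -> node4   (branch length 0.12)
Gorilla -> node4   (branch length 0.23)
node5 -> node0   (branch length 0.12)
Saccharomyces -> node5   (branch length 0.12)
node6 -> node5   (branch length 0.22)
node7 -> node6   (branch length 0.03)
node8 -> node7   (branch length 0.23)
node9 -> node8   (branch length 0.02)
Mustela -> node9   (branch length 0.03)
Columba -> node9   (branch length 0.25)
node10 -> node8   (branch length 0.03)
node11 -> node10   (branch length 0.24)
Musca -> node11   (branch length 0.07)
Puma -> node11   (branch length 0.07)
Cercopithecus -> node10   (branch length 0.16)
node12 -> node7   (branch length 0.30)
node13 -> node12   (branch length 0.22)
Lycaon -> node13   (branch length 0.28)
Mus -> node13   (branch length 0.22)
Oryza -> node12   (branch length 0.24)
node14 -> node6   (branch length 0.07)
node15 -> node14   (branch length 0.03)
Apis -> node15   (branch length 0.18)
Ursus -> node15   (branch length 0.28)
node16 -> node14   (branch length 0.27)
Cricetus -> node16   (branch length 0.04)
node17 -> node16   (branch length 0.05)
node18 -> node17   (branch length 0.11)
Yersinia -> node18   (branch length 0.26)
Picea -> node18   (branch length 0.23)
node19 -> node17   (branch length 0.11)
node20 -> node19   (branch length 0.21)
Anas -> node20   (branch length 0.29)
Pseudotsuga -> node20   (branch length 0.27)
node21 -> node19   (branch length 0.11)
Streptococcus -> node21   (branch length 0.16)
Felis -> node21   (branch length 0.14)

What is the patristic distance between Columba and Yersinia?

The path runs Columba → … → MRCA → … → Yersinia; the MRCA is the node subtending ((((Mustela,Columba),((Musca,Puma),Cercopithecus)),((Lycaon,Mus),Oryza)),((Apis,Ursus),(Cricetus,((Yersinia,Picea),((Anas,Pseudotsuga),(Streptococcus,Felis)))))).
Branch lengths along that path: 0.25 + 0.02 + 0.23 + 0.03 + 0.07 + 0.27 + 0.05 + 0.11 + 0.26 = 1.29.

1.29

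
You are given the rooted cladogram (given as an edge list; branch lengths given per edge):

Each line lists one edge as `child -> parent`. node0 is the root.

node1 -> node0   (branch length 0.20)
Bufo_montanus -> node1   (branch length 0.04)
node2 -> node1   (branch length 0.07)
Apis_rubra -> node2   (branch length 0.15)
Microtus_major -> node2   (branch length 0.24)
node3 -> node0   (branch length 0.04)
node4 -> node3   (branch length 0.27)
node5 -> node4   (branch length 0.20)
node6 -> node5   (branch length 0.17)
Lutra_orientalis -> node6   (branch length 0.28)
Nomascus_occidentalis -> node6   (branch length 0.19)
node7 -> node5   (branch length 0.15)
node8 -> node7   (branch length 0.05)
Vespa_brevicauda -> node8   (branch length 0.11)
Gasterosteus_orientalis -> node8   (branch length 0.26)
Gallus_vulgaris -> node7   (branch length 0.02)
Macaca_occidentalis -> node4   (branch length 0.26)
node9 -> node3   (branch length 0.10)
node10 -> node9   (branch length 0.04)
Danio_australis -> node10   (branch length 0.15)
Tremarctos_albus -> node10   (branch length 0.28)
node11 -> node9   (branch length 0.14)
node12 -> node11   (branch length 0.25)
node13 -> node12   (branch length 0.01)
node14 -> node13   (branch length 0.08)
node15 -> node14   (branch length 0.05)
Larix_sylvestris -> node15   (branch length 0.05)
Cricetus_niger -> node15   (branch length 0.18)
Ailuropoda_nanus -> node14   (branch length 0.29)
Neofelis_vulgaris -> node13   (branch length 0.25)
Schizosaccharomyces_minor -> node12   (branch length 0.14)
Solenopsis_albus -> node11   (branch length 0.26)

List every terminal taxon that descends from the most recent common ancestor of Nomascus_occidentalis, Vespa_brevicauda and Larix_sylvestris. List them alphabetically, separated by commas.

Tracing Nomascus_occidentalis: it sits inside (Lutra_orientalis,Nomascus_occidentalis).
Tracing Vespa_brevicauda: it sits inside (Vespa_brevicauda,Gasterosteus_orientalis).
Tracing Larix_sylvestris: it sits inside (Larix_sylvestris,Cricetus_niger).
The smallest clade enclosing all 3 is ((((Lutra_orientalis,Nomascus_occidentalis),((Vespa_brevicauda,Gasterosteus_orientalis),Gallus_vulgaris)),Macaca_occidentalis),((Danio_australis,Tremarctos_albus),(((((Larix_sylvestris,Cricetus_niger),Ailuropoda_nanus),Neofelis_vulgaris),Schizosaccharomyces_minor),Solenopsis_albus))); the answer is its 14 terminal taxa in alphabetical order.

Ailuropoda_nanus, Cricetus_niger, Danio_australis, Gallus_vulgaris, Gasterosteus_orientalis, Larix_sylvestris, Lutra_orientalis, Macaca_occidentalis, Neofelis_vulgaris, Nomascus_occidentalis, Schizosaccharomyces_minor, Solenopsis_albus, Tremarctos_albus, Vespa_brevicauda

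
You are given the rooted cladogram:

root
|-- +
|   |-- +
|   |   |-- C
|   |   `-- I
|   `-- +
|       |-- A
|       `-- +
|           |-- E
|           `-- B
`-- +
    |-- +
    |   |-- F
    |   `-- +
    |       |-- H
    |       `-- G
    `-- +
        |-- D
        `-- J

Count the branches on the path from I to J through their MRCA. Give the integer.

The MRCA of I and J is the root of the tree.
From I up to that node: 3 branches. From J up to the same node: 3 branches. Total: 3 + 3 = 6.

6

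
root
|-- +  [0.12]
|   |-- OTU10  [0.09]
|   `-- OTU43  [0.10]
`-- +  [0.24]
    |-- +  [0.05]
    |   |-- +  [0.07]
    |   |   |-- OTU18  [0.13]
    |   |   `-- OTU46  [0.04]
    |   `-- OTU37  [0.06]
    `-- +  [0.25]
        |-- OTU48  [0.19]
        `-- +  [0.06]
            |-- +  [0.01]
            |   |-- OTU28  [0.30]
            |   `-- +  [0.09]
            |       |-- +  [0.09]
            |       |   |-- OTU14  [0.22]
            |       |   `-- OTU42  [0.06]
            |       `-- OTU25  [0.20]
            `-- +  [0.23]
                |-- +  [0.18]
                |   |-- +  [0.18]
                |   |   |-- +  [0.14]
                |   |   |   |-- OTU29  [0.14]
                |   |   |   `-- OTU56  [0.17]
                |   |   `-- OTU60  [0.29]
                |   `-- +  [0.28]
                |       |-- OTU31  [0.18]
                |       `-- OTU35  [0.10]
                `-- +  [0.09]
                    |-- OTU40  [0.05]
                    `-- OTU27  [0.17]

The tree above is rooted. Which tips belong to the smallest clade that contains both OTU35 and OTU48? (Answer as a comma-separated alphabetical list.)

OTU14, OTU25, OTU27, OTU28, OTU29, OTU31, OTU35, OTU40, OTU42, OTU48, OTU56, OTU60

Tracing OTU35: it sits inside (OTU31,OTU35).
Tracing OTU48: it sits inside (OTU48,((OTU28,((OTU14,OTU42),OTU25)),((((OTU29,OTU56),OTU60),(OTU31,OTU35)),(OTU40,OTU27)))).
The smallest clade enclosing both is (OTU48,((OTU28,((OTU14,OTU42),OTU25)),((((OTU29,OTU56),OTU60),(OTU31,OTU35)),(OTU40,OTU27)))); the answer is its 12 terminal taxa in alphabetical order.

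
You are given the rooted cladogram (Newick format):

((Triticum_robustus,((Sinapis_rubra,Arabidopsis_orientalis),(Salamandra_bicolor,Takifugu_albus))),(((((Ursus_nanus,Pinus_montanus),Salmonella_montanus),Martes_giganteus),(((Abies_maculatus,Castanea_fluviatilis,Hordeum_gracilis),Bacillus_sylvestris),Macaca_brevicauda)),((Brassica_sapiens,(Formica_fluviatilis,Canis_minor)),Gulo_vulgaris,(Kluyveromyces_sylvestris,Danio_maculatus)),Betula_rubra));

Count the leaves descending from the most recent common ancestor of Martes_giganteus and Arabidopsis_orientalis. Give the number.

The MRCA of Martes_giganteus and Arabidopsis_orientalis is the root, so the clade is the entire tree.
That clade contains 21 terminal taxa: Abies_maculatus, Arabidopsis_orientalis, Bacillus_sylvestris, Betula_rubra, Brassica_sapiens, Canis_minor, Castanea_fluviatilis, Danio_maculatus, Formica_fluviatilis, Gulo_vulgaris, Hordeum_gracilis, Kluyveromyces_sylvestris, Macaca_brevicauda, Martes_giganteus, Pinus_montanus, Salamandra_bicolor, Salmonella_montanus, Sinapis_rubra, Takifugu_albus, Triticum_robustus, Ursus_nanus.

21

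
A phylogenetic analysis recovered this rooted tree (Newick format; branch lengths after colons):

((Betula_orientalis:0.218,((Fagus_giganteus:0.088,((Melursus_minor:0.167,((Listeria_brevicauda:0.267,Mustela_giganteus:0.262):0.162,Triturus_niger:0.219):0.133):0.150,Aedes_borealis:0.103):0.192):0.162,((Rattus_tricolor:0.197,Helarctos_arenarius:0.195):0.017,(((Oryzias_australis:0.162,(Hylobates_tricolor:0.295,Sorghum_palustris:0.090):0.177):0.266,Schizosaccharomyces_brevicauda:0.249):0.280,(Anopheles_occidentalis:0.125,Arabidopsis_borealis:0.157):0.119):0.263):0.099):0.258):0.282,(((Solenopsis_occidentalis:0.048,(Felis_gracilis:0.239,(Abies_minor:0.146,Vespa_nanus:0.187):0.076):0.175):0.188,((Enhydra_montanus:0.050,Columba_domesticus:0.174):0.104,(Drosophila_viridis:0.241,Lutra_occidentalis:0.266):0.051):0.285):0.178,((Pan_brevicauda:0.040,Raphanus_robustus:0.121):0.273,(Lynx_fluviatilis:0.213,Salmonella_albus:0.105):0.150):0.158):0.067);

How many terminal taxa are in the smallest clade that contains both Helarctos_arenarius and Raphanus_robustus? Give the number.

27

The MRCA of Helarctos_arenarius and Raphanus_robustus is the root, so the clade is the entire tree.
That clade contains 27 terminal taxa: Abies_minor, Aedes_borealis, Anopheles_occidentalis, Arabidopsis_borealis, Betula_orientalis, Columba_domesticus, Drosophila_viridis, Enhydra_montanus, Fagus_giganteus, Felis_gracilis, Helarctos_arenarius, Hylobates_tricolor, Listeria_brevicauda, Lutra_occidentalis, Lynx_fluviatilis, Melursus_minor, Mustela_giganteus, Oryzias_australis, Pan_brevicauda, Raphanus_robustus, Rattus_tricolor, Salmonella_albus, Schizosaccharomyces_brevicauda, Solenopsis_occidentalis, Sorghum_palustris, Triturus_niger, Vespa_nanus.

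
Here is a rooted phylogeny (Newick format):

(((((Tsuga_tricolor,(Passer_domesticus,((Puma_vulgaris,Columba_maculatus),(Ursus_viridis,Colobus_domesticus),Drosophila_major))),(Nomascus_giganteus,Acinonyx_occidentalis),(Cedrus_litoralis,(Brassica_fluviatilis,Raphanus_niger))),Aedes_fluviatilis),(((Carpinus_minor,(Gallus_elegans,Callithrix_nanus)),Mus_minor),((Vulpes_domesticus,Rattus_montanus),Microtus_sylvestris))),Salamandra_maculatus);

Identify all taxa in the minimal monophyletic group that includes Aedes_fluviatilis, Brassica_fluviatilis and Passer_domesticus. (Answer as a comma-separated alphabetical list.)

Acinonyx_occidentalis, Aedes_fluviatilis, Brassica_fluviatilis, Cedrus_litoralis, Colobus_domesticus, Columba_maculatus, Drosophila_major, Nomascus_giganteus, Passer_domesticus, Puma_vulgaris, Raphanus_niger, Tsuga_tricolor, Ursus_viridis

Tracing Aedes_fluviatilis: it sits inside (((Tsuga_tricolor,(Passer_domesticus,((Puma_vulgaris,Columba_maculatus),(Ursus_viridis,Colobus_domesticus),Drosophila_major))),(Nomascus_giganteus,Acinonyx_occidentalis),(Cedrus_litoralis,(Brassica_fluviatilis,Raphanus_niger))),Aedes_fluviatilis).
Tracing Brassica_fluviatilis: it sits inside (Brassica_fluviatilis,Raphanus_niger).
Tracing Passer_domesticus: it sits inside (Passer_domesticus,((Puma_vulgaris,Columba_maculatus),(Ursus_viridis,Colobus_domesticus),Drosophila_major)).
The smallest clade enclosing all 3 is (((Tsuga_tricolor,(Passer_domesticus,((Puma_vulgaris,Columba_maculatus),(Ursus_viridis,Colobus_domesticus),Drosophila_major))),(Nomascus_giganteus,Acinonyx_occidentalis),(Cedrus_litoralis,(Brassica_fluviatilis,Raphanus_niger))),Aedes_fluviatilis); the answer is its 13 terminal taxa in alphabetical order.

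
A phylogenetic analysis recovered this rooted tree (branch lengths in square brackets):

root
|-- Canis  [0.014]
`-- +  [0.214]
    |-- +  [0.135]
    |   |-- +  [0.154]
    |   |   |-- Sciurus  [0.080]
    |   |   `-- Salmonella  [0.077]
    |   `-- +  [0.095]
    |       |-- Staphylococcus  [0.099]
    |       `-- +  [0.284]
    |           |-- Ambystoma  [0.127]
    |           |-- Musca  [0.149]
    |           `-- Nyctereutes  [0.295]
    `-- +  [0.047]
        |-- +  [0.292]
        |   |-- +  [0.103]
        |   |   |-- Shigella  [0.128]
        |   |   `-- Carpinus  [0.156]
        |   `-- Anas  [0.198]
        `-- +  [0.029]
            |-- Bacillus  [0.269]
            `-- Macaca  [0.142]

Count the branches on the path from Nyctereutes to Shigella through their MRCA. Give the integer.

8

The MRCA of Nyctereutes and Shigella is the node subtending (((Sciurus,Salmonella),(Staphylococcus,(Ambystoma,Musca,Nyctereutes))),(((Shigella,Carpinus),Anas),(Bacillus,Macaca))).
From Nyctereutes up to that node: 4 branches. From Shigella up to the same node: 4 branches. Total: 4 + 4 = 8.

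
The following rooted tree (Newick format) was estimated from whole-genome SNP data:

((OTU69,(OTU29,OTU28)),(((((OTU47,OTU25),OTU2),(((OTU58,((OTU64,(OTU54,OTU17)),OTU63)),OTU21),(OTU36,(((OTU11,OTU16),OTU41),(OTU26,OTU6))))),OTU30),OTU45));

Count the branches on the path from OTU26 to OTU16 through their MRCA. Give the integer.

5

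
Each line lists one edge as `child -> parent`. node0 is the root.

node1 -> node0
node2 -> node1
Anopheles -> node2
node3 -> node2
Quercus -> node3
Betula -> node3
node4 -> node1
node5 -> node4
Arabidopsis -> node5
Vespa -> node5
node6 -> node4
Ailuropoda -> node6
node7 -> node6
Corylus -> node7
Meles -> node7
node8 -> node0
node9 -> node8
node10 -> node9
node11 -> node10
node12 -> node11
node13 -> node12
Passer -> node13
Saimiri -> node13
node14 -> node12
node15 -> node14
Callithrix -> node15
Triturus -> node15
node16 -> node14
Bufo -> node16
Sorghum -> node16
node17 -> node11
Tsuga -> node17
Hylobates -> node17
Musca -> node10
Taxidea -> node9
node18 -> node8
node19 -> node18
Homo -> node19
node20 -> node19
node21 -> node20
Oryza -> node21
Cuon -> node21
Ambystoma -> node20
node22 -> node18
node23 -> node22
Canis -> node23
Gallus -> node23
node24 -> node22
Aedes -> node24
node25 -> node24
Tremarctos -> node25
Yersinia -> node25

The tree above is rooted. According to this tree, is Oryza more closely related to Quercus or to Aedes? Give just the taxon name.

The MRCA of Oryza and Aedes subtends ((Homo,((Oryza,Cuon),Ambystoma)),((Canis,Gallus),(Aedes,(Tremarctos,Yersinia)))) (9 taxa).
The MRCA of Oryza and Quercus is the root, subtending the entire tree (27 taxa).
The first is nested inside the second, so Oryza shares a more recent common ancestor with Aedes.

Aedes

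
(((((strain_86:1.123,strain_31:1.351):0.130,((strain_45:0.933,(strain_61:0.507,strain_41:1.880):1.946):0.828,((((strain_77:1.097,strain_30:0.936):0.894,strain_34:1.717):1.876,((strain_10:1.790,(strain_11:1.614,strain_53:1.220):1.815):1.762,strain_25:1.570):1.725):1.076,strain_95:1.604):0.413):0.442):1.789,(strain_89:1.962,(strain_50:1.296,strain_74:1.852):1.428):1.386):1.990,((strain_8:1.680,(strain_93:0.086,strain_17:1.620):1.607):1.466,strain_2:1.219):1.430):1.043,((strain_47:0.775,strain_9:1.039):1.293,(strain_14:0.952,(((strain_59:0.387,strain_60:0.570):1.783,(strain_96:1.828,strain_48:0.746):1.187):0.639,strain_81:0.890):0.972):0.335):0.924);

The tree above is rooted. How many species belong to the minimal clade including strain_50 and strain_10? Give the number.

The MRCA of strain_50 and strain_10 is the node subtending (((strain_86,strain_31),((strain_45,(strain_61,strain_41)),((((strain_77,strain_30),strain_34),((strain_10,(strain_11,strain_53)),strain_25)),strain_95))),(strain_89,(strain_50,strain_74))).
That clade contains 16 terminal taxa: strain_10, strain_11, strain_25, strain_30, strain_31, strain_34, strain_41, strain_45, strain_50, strain_53, strain_61, strain_74, strain_77, strain_86, strain_89, strain_95.

16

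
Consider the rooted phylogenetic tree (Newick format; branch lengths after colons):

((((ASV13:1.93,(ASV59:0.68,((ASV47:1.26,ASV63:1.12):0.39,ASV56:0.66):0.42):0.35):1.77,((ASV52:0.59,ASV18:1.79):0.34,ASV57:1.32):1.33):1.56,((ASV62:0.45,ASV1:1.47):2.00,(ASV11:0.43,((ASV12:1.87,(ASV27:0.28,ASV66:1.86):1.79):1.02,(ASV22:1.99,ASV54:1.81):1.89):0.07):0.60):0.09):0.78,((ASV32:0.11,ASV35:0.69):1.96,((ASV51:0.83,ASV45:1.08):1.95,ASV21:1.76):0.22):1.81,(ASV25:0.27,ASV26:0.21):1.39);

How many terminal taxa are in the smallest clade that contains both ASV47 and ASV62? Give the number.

The MRCA of ASV47 and ASV62 is the node subtending (((ASV13,(ASV59,((ASV47,ASV63),ASV56))),((ASV52,ASV18),ASV57)),((ASV62,ASV1),(ASV11,((ASV12,(ASV27,ASV66)),(ASV22,ASV54))))).
That clade contains 16 terminal taxa: ASV1, ASV11, ASV12, ASV13, ASV18, ASV22, ASV27, ASV47, ASV52, ASV54, ASV56, ASV57, ASV59, ASV62, ASV63, ASV66.

16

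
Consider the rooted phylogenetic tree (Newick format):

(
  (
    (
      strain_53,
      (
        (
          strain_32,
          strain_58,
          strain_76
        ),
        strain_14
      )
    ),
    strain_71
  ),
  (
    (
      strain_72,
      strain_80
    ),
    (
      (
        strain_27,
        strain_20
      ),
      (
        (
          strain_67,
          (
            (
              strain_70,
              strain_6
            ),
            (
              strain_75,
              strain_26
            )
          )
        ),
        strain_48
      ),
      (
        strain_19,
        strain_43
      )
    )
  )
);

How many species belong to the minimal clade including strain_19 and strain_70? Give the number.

10

The MRCA of strain_19 and strain_70 is the node subtending ((strain_27,strain_20),((strain_67,((strain_70,strain_6),(strain_75,strain_26))),strain_48),(strain_19,strain_43)).
That clade contains 10 terminal taxa: strain_19, strain_20, strain_26, strain_27, strain_43, strain_48, strain_6, strain_67, strain_70, strain_75.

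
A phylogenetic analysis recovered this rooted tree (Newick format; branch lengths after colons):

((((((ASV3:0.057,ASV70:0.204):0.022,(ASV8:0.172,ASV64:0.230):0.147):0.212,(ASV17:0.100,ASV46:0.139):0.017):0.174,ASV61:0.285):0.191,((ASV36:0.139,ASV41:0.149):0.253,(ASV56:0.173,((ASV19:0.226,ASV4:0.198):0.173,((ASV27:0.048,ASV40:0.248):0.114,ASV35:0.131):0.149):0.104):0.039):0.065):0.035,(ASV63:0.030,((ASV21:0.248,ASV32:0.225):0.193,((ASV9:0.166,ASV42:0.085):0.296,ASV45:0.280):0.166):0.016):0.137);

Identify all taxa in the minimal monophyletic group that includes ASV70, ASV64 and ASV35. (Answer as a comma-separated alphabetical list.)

Tracing ASV70: it sits inside (ASV3,ASV70).
Tracing ASV64: it sits inside (ASV8,ASV64).
Tracing ASV35: it sits inside ((ASV27,ASV40),ASV35).
The smallest clade enclosing all 3 is (((((ASV3,ASV70),(ASV8,ASV64)),(ASV17,ASV46)),ASV61),((ASV36,ASV41),(ASV56,((ASV19,ASV4),((ASV27,ASV40),ASV35))))); the answer is its 15 terminal taxa in alphabetical order.

ASV17, ASV19, ASV27, ASV3, ASV35, ASV36, ASV4, ASV40, ASV41, ASV46, ASV56, ASV61, ASV64, ASV70, ASV8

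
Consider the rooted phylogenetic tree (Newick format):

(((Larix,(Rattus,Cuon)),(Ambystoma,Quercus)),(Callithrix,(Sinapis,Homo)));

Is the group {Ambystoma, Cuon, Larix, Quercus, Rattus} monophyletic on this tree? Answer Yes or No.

Yes

The most recent common ancestor of these taxa subtends ((Larix,(Rattus,Cuon)),(Ambystoma,Quercus)).
That clade has exactly 5 tips — every listed taxon and nothing else — so the group is monophyletic.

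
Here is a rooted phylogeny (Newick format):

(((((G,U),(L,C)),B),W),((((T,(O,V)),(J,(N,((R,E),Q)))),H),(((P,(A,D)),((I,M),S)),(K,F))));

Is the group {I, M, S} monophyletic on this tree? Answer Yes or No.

Yes

The most recent common ancestor of these taxa subtends ((I,M),S).
That clade has exactly 3 tips — every listed taxon and nothing else — so the group is monophyletic.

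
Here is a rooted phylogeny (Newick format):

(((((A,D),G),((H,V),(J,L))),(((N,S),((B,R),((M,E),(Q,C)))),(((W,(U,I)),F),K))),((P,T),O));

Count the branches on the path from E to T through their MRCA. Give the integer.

10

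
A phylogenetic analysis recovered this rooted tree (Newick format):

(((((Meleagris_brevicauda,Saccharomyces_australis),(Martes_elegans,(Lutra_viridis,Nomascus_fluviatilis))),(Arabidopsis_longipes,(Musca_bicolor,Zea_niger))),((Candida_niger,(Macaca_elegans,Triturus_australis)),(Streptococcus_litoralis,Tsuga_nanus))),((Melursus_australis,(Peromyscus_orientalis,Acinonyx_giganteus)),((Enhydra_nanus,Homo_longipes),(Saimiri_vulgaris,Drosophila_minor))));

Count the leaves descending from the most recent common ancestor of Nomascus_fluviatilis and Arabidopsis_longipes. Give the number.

The MRCA of Nomascus_fluviatilis and Arabidopsis_longipes is the node subtending (((Meleagris_brevicauda,Saccharomyces_australis),(Martes_elegans,(Lutra_viridis,Nomascus_fluviatilis))),(Arabidopsis_longipes,(Musca_bicolor,Zea_niger))).
That clade contains 8 terminal taxa: Arabidopsis_longipes, Lutra_viridis, Martes_elegans, Meleagris_brevicauda, Musca_bicolor, Nomascus_fluviatilis, Saccharomyces_australis, Zea_niger.

8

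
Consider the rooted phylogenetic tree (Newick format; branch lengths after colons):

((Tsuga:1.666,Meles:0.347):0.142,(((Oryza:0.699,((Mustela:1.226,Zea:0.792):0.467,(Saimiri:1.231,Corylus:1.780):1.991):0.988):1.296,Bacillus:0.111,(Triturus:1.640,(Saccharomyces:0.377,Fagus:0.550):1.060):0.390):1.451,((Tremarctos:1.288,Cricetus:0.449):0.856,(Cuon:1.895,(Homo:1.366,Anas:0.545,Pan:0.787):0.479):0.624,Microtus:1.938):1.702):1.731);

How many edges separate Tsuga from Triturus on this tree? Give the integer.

The MRCA of Tsuga and Triturus is the root of the tree.
From Tsuga up to that node: 2 branches. From Triturus up to the same node: 4 branches. Total: 2 + 4 = 6.

6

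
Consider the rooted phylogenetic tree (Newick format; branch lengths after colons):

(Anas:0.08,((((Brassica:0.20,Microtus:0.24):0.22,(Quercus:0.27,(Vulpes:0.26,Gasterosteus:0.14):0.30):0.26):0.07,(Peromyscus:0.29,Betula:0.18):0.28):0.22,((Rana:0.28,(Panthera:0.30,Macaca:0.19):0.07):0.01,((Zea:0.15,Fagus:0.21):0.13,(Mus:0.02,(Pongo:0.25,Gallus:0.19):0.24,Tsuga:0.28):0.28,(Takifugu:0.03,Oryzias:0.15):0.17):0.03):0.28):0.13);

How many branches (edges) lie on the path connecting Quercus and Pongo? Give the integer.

The MRCA of Quercus and Pongo is the node subtending ((((Brassica,Microtus),(Quercus,(Vulpes,Gasterosteus))),(Peromyscus,Betula)),((Rana,(Panthera,Macaca)),((Zea,Fagus),(Mus,(Pongo,Gallus),Tsuga),(Takifugu,Oryzias)))).
From Quercus up to that node: 4 branches. From Pongo up to the same node: 5 branches. Total: 4 + 5 = 9.

9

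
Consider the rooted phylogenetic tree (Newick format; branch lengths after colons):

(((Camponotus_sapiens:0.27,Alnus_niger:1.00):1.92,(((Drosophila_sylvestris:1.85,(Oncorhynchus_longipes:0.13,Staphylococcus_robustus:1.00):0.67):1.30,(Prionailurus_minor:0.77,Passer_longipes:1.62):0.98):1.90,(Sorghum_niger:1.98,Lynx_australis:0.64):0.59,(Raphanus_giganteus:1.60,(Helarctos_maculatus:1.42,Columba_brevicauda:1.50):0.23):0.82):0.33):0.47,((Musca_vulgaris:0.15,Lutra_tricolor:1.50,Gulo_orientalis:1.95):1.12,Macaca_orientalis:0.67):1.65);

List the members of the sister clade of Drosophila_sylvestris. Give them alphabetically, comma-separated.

Drosophila_sylvestris attaches to the tree at the node subtending (Drosophila_sylvestris,(Oncorhynchus_longipes,Staphylococcus_robustus)).
The other lineage descending from that same node — the sister group — is (Oncorhynchus_longipes,Staphylococcus_robustus); its 2 tips in alphabetical order are the answer.

Oncorhynchus_longipes, Staphylococcus_robustus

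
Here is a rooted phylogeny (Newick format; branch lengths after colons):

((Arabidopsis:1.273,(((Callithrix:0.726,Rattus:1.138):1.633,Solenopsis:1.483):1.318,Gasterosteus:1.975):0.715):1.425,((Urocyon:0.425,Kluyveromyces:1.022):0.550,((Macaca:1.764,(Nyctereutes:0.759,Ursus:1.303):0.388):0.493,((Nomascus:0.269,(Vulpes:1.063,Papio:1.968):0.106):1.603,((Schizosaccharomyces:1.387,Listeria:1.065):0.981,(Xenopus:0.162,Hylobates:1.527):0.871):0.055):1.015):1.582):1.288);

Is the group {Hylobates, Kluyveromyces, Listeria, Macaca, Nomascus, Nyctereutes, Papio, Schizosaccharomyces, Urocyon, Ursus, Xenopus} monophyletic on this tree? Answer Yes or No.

The MRCA of the listed taxa subtends ((Urocyon,Kluyveromyces),((Macaca,(Nyctereutes,Ursus)),((Nomascus,(Vulpes,Papio)),((Schizosaccharomyces,Listeria),(Xenopus,Hylobates))))).
That clade also contains Vulpes, which is not in the proposed group, so the group is not monophyletic.

No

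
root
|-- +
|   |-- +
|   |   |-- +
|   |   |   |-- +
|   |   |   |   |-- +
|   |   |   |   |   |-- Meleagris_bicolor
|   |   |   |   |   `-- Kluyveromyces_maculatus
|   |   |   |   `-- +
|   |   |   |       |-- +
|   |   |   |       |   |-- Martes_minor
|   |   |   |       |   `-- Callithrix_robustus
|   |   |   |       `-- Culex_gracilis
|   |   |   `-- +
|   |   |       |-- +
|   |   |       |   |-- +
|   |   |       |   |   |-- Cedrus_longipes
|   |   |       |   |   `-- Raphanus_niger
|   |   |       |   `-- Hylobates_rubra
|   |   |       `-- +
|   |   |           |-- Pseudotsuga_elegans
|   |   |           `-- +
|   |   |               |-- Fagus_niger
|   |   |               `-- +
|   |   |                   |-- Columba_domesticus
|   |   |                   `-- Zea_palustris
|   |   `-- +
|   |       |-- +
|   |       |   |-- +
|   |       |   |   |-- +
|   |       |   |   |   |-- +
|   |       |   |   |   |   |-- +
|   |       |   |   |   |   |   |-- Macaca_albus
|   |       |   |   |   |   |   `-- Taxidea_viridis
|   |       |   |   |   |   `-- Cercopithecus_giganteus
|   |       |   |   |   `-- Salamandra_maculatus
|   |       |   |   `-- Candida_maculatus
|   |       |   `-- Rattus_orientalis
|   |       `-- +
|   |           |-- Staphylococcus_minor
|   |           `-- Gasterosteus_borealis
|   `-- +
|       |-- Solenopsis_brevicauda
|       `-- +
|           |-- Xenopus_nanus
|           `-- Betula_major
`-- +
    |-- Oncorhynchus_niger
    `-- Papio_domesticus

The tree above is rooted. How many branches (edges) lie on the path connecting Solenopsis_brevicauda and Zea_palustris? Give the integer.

9

The MRCA of Solenopsis_brevicauda and Zea_palustris is the node subtending (((((Meleagris_bicolor,Kluyveromyces_maculatus),((Martes_minor,Callithrix_robustus),Culex_gracilis)),(((Cedrus_longipes,Raphanus_niger),Hylobates_rubra),(Pseudotsuga_elegans,(Fagus_niger,(Columba_domesticus,Zea_palustris))))),((((((Macaca_albus,Taxidea_viridis),Cercopithecus_giganteus),Salamandra_maculatus),Candida_maculatus),Rattus_orientalis),(Staphylococcus_minor,Gasterosteus_borealis))),(Solenopsis_brevicauda,(Xenopus_nanus,Betula_major))).
From Solenopsis_brevicauda up to that node: 2 branches. From Zea_palustris up to the same node: 7 branches. Total: 2 + 7 = 9.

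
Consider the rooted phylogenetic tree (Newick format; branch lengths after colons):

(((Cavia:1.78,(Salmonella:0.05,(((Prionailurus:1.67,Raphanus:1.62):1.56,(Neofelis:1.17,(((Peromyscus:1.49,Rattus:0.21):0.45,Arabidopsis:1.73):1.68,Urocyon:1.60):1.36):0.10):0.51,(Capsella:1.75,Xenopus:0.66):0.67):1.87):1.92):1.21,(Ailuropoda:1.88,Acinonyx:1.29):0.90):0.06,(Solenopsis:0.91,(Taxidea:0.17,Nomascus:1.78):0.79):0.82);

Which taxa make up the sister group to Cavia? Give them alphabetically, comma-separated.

Cavia attaches to the tree at the node subtending (Cavia,(Salmonella,(((Prionailurus,Raphanus),(Neofelis,(((Peromyscus,Rattus),Arabidopsis),Urocyon))),(Capsella,Xenopus)))).
The other lineage descending from that same node — the sister group — is (Salmonella,(((Prionailurus,Raphanus),(Neofelis,(((Peromyscus,Rattus),Arabidopsis),Urocyon))),(Capsella,Xenopus))); its 10 tips in alphabetical order are the answer.

Arabidopsis, Capsella, Neofelis, Peromyscus, Prionailurus, Raphanus, Rattus, Salmonella, Urocyon, Xenopus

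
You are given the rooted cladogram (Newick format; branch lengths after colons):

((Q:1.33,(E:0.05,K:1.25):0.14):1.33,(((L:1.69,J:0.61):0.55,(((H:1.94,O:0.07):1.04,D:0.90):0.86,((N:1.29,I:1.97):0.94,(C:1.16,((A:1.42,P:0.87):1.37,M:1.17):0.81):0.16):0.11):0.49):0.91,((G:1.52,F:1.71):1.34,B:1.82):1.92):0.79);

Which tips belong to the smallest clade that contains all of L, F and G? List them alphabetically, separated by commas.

A, B, C, D, F, G, H, I, J, L, M, N, O, P

Tracing L: it sits inside (L,J).
Tracing F: it sits inside (G,F).
Tracing G: it sits inside (G,F).
The smallest clade enclosing all 3 is (((L,J),(((H,O),D),((N,I),(C,((A,P),M))))),((G,F),B)); the answer is its 14 terminal taxa in alphabetical order.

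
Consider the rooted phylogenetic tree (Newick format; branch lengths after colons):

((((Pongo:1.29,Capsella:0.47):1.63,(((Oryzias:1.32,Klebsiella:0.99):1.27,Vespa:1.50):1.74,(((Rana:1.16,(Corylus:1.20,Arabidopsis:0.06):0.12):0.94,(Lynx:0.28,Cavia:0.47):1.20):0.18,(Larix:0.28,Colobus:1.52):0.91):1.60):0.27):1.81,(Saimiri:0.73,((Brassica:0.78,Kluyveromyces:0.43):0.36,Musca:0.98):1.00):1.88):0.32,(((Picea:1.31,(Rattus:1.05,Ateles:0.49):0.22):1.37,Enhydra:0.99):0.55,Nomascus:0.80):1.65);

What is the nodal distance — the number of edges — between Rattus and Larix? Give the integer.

11

The MRCA of Rattus and Larix is the root of the tree.
From Rattus up to that node: 5 branches. From Larix up to the same node: 6 branches. Total: 5 + 6 = 11.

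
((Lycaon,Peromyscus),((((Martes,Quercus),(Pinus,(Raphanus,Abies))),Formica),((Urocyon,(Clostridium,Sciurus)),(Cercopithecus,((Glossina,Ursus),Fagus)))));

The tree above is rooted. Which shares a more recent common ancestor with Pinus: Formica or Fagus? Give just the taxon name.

Formica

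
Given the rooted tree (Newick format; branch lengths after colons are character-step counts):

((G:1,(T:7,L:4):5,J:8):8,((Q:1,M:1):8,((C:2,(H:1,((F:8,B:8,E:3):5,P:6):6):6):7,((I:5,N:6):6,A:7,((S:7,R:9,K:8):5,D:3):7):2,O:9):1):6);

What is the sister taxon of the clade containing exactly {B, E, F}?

P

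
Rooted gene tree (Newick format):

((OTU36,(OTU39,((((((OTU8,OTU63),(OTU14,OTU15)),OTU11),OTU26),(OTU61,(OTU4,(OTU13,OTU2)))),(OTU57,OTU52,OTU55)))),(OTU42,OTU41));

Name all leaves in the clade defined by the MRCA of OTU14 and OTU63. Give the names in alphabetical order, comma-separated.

OTU14, OTU15, OTU63, OTU8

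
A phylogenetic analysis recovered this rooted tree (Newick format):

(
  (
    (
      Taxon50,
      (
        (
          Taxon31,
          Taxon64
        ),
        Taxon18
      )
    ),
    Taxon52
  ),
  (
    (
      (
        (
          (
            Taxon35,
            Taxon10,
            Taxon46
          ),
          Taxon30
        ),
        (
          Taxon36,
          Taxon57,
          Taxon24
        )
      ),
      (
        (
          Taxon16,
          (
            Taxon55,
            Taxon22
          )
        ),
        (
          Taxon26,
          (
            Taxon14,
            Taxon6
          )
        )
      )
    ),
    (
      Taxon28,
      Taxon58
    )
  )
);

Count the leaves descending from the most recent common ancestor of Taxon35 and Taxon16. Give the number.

13

The MRCA of Taxon35 and Taxon16 is the node subtending ((((Taxon35,Taxon10,Taxon46),Taxon30),(Taxon36,Taxon57,Taxon24)),((Taxon16,(Taxon55,Taxon22)),(Taxon26,(Taxon14,Taxon6)))).
That clade contains 13 terminal taxa: Taxon10, Taxon14, Taxon16, Taxon22, Taxon24, Taxon26, Taxon30, Taxon35, Taxon36, Taxon46, Taxon55, Taxon57, Taxon6.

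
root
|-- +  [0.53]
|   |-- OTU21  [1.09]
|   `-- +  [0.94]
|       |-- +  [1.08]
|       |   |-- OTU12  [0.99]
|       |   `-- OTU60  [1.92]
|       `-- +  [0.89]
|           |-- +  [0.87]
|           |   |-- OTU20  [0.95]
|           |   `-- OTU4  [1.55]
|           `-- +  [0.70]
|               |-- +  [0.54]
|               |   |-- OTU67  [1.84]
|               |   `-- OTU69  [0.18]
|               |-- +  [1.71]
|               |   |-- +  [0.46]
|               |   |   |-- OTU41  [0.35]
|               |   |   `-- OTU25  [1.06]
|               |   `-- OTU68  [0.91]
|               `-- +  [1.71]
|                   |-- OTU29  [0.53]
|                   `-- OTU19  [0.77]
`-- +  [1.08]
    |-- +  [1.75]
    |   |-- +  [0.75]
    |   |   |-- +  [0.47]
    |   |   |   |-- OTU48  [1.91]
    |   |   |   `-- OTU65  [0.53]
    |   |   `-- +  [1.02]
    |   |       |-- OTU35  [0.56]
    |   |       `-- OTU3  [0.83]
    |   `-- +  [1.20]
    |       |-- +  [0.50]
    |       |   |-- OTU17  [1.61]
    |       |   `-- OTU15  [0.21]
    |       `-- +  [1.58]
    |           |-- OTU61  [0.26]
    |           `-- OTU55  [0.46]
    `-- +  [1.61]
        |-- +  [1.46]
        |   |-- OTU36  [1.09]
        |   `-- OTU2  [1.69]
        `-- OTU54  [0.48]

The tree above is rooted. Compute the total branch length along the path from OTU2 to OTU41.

11.42

The path runs OTU2 → … → MRCA → … → OTU41; the MRCA is the root of the tree.
Branch lengths along that path: 1.69 + 1.46 + 1.61 + 1.08 + 0.53 + 0.94 + 0.89 + 0.70 + 1.71 + 0.46 + 0.35 = 11.42.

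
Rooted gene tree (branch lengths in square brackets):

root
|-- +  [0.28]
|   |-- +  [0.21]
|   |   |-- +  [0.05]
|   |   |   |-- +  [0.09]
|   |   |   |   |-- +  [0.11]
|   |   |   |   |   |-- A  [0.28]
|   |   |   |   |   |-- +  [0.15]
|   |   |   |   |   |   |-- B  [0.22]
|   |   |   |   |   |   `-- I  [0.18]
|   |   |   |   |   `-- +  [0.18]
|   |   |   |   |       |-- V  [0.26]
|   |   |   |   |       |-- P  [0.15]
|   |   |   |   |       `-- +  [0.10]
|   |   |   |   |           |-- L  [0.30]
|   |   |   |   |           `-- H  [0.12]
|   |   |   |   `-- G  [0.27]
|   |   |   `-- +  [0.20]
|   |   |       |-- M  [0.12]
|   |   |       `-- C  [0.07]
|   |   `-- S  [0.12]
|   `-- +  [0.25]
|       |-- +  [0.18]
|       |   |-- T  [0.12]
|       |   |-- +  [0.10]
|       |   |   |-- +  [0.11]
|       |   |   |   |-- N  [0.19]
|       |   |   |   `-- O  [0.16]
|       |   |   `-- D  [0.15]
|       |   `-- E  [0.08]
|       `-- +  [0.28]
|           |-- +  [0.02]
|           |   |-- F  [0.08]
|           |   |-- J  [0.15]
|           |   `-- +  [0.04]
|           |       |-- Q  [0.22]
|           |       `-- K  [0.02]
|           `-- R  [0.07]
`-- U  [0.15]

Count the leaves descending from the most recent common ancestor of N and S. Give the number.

21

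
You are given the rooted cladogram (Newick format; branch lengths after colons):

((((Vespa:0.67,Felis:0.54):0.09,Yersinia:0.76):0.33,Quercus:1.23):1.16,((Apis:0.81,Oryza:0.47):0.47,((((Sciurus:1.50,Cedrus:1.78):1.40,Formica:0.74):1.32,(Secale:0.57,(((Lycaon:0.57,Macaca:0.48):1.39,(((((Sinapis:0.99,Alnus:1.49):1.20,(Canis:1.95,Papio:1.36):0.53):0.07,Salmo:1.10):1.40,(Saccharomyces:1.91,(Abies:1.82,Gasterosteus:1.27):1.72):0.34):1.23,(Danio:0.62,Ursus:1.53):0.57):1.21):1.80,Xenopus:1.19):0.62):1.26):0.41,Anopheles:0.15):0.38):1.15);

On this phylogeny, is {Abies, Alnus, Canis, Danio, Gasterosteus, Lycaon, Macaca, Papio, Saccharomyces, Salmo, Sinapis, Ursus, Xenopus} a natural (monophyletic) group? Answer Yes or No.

Yes

The most recent common ancestor of these taxa subtends (((Lycaon,Macaca),(((((Sinapis,Alnus),(Canis,Papio)),Salmo),(Saccharomyces,(Abies,Gasterosteus))),(Danio,Ursus))),Xenopus).
That clade has exactly 13 tips — every listed taxon and nothing else — so the group is monophyletic.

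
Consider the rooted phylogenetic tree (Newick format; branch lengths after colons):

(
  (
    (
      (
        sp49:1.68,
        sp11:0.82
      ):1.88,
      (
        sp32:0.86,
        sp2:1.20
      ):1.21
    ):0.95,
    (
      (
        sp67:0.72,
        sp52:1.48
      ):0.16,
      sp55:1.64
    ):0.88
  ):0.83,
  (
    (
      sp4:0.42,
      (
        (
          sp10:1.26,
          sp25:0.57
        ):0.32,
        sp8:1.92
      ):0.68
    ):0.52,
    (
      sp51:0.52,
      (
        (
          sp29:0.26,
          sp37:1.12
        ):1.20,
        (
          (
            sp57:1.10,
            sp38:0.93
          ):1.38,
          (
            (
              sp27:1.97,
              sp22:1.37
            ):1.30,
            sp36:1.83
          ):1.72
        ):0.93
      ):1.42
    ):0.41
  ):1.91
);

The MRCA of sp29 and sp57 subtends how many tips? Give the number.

7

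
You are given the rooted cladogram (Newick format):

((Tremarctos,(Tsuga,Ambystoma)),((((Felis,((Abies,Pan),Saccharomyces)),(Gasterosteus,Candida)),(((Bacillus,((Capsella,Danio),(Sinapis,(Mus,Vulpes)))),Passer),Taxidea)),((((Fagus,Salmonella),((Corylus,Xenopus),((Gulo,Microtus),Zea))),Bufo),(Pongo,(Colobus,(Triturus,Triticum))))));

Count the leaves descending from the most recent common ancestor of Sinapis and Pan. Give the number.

14

The MRCA of Sinapis and Pan is the node subtending (((Felis,((Abies,Pan),Saccharomyces)),(Gasterosteus,Candida)),(((Bacillus,((Capsella,Danio),(Sinapis,(Mus,Vulpes)))),Passer),Taxidea)).
That clade contains 14 terminal taxa: Abies, Bacillus, Candida, Capsella, Danio, Felis, Gasterosteus, Mus, Pan, Passer, Saccharomyces, Sinapis, Taxidea, Vulpes.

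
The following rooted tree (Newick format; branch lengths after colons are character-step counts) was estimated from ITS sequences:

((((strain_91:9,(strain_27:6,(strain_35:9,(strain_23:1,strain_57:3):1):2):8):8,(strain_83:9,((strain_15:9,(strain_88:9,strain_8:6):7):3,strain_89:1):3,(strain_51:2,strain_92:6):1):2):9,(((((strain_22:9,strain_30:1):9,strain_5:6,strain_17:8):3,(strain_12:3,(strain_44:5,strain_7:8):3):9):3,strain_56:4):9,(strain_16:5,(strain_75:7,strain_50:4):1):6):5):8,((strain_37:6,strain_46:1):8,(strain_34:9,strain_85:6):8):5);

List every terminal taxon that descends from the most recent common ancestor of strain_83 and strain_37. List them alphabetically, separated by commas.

strain_12, strain_15, strain_16, strain_17, strain_22, strain_23, strain_27, strain_30, strain_34, strain_35, strain_37, strain_44, strain_46, strain_5, strain_50, strain_51, strain_56, strain_57, strain_7, strain_75, strain_8, strain_83, strain_85, strain_88, strain_89, strain_91, strain_92

Tracing strain_83: it sits inside (strain_83,((strain_15,(strain_88,strain_8)),strain_89),(strain_51,strain_92)).
Tracing strain_37: it sits inside (strain_37,strain_46).
The smallest clade enclosing both is the whole tree (their MRCA is the root), so the answer is all 27 tips in alphabetical order.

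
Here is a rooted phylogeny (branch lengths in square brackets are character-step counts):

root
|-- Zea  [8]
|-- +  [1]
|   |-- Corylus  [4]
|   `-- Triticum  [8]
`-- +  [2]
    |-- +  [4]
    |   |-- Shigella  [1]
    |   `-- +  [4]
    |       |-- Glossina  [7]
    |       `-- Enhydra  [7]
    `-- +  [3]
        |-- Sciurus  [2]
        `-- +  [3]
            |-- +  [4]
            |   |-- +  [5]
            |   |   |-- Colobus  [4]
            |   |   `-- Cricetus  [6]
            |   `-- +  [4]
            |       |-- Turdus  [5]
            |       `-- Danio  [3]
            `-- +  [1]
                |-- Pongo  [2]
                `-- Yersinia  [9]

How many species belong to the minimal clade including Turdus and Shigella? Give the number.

The MRCA of Turdus and Shigella is the node subtending ((Shigella,(Glossina,Enhydra)),(Sciurus,(((Colobus,Cricetus),(Turdus,Danio)),(Pongo,Yersinia)))).
That clade contains 10 terminal taxa: Colobus, Cricetus, Danio, Enhydra, Glossina, Pongo, Sciurus, Shigella, Turdus, Yersinia.

10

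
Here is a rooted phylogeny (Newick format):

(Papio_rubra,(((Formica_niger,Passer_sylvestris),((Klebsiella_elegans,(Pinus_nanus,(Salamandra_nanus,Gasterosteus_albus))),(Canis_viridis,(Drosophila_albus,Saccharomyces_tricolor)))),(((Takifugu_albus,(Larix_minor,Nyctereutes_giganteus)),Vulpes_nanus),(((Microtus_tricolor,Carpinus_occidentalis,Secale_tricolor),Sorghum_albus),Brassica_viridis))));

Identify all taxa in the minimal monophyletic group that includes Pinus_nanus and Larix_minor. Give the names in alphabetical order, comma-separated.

Brassica_viridis, Canis_viridis, Carpinus_occidentalis, Drosophila_albus, Formica_niger, Gasterosteus_albus, Klebsiella_elegans, Larix_minor, Microtus_tricolor, Nyctereutes_giganteus, Passer_sylvestris, Pinus_nanus, Saccharomyces_tricolor, Salamandra_nanus, Secale_tricolor, Sorghum_albus, Takifugu_albus, Vulpes_nanus

Tracing Pinus_nanus: it sits inside (Pinus_nanus,(Salamandra_nanus,Gasterosteus_albus)).
Tracing Larix_minor: it sits inside (Larix_minor,Nyctereutes_giganteus).
The smallest clade enclosing both is (((Formica_niger,Passer_sylvestris),((Klebsiella_elegans,(Pinus_nanus,(Salamandra_nanus,Gasterosteus_albus))),(Canis_viridis,(Drosophila_albus,Saccharomyces_tricolor)))),(((Takifugu_albus,(Larix_minor,Nyctereutes_giganteus)),Vulpes_nanus),(((Microtus_tricolor,Carpinus_occidentalis,Secale_tricolor),Sorghum_albus),Brassica_viridis))); the answer is its 18 terminal taxa in alphabetical order.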